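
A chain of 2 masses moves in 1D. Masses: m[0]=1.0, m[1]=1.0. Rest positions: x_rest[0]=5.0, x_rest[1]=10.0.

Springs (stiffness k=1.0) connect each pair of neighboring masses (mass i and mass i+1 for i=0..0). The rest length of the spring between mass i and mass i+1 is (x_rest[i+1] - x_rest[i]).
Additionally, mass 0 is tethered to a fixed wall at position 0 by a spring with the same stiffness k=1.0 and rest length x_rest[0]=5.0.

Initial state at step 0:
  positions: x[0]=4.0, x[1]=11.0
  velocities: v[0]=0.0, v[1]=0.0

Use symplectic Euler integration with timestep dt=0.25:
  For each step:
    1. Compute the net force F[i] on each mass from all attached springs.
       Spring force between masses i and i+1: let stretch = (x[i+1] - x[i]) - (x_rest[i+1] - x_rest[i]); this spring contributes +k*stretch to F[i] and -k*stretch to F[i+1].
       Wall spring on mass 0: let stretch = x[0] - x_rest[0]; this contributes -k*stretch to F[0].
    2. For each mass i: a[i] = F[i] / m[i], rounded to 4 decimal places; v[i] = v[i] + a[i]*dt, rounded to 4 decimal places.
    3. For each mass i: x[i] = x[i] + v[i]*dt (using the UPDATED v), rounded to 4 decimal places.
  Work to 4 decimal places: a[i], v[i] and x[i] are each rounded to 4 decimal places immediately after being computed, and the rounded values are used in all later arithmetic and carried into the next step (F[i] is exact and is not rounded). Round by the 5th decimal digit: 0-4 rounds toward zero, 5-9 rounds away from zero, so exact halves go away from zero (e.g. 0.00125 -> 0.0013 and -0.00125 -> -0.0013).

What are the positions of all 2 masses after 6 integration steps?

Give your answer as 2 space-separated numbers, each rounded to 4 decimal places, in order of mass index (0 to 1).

Answer: 6.1444 9.4980

Derivation:
Step 0: x=[4.0000 11.0000] v=[0.0000 0.0000]
Step 1: x=[4.1875 10.8750] v=[0.7500 -0.5000]
Step 2: x=[4.5313 10.6445] v=[1.3750 -0.9219]
Step 3: x=[4.9739 10.3445] v=[1.7705 -1.2002]
Step 4: x=[5.4413 10.0213] v=[1.8697 -1.2929]
Step 5: x=[5.8549 9.7243] v=[1.6544 -1.1879]
Step 6: x=[6.1444 9.4980] v=[1.1580 -0.9053]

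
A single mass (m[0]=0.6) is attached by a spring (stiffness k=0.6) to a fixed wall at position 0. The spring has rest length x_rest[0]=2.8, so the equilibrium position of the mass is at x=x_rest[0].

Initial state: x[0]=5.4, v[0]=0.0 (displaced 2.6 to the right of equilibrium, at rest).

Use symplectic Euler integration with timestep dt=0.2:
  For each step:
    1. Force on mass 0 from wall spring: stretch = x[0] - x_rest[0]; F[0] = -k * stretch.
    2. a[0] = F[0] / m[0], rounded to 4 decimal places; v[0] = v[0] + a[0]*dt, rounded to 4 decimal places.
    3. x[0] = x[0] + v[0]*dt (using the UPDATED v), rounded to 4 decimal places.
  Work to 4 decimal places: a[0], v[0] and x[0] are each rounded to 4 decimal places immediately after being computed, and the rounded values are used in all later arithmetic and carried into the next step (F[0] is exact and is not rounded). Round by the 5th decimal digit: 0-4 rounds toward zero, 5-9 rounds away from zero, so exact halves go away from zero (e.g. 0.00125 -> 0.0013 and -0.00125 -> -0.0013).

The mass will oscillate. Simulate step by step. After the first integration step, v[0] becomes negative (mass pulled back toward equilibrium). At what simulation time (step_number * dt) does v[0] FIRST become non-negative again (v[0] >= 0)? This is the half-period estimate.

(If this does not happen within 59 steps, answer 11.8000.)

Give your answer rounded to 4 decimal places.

Answer: 3.2000

Derivation:
Step 0: x=[5.4000] v=[0.0000]
Step 1: x=[5.2960] v=[-0.5200]
Step 2: x=[5.0922] v=[-1.0192]
Step 3: x=[4.7967] v=[-1.4776]
Step 4: x=[4.4213] v=[-1.8769]
Step 5: x=[3.9811] v=[-2.2012]
Step 6: x=[3.4936] v=[-2.4374]
Step 7: x=[2.9784] v=[-2.5761]
Step 8: x=[2.4560] v=[-2.6118]
Step 9: x=[1.9474] v=[-2.5430]
Step 10: x=[1.4729] v=[-2.3725]
Step 11: x=[1.0515] v=[-2.1071]
Step 12: x=[0.7000] v=[-1.7574]
Step 13: x=[0.4325] v=[-1.3374]
Step 14: x=[0.2597] v=[-0.8639]
Step 15: x=[0.1885] v=[-0.3558]
Step 16: x=[0.2218] v=[0.1665]
First v>=0 after going negative at step 16, time=3.2000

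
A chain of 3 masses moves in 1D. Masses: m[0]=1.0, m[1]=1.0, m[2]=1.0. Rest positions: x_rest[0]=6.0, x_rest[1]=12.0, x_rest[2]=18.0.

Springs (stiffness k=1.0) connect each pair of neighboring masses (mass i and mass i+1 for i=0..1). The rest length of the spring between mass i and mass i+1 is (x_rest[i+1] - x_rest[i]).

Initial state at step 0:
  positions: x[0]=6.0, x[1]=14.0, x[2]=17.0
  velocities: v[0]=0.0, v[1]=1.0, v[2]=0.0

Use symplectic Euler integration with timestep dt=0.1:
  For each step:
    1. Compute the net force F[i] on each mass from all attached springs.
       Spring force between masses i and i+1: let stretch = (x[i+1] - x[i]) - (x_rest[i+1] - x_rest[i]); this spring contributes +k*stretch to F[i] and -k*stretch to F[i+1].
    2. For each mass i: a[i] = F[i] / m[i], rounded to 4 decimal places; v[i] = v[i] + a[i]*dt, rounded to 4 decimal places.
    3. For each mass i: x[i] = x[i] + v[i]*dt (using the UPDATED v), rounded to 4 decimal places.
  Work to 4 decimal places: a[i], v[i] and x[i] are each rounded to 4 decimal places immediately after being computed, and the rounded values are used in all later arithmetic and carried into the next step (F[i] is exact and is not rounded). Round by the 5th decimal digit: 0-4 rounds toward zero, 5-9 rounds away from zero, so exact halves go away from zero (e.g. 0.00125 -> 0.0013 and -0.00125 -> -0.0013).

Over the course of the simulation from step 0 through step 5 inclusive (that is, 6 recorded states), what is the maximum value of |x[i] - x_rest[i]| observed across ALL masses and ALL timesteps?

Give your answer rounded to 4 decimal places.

Answer: 2.0500

Derivation:
Step 0: x=[6.0000 14.0000 17.0000] v=[0.0000 1.0000 0.0000]
Step 1: x=[6.0200 14.0500 17.0300] v=[0.2000 0.5000 0.3000]
Step 2: x=[6.0603 14.0495 17.0902] v=[0.4030 -0.0050 0.6020]
Step 3: x=[6.1205 13.9995 17.1800] v=[0.6019 -0.4999 0.8979]
Step 4: x=[6.1995 13.9025 17.2980] v=[0.7898 -0.9698 1.1799]
Step 5: x=[6.2955 13.7624 17.4420] v=[0.9601 -1.4006 1.4404]
Max displacement = 2.0500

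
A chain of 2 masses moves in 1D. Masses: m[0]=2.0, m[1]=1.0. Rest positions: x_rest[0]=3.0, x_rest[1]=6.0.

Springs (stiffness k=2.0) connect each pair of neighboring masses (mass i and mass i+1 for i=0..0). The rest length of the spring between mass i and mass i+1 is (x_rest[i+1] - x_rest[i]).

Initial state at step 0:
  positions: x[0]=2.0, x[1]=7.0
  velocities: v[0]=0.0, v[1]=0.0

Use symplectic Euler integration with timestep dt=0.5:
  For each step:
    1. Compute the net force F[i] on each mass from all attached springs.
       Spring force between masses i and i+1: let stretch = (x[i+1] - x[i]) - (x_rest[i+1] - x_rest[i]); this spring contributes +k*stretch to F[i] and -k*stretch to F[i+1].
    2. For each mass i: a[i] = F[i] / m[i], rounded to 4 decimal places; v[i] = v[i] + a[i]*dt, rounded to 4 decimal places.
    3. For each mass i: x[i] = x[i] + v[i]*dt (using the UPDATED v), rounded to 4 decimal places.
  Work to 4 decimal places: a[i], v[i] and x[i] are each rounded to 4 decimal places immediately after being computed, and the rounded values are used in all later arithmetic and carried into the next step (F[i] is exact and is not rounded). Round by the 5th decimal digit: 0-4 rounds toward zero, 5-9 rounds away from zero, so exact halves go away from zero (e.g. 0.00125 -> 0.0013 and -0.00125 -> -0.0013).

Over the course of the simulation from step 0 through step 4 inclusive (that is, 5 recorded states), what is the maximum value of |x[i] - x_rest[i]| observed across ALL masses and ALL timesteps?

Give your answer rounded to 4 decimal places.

Answer: 1.8125

Derivation:
Step 0: x=[2.0000 7.0000] v=[0.0000 0.0000]
Step 1: x=[2.5000 6.0000] v=[1.0000 -2.0000]
Step 2: x=[3.1250 4.7500] v=[1.2500 -2.5000]
Step 3: x=[3.4063 4.1875] v=[0.5625 -1.1250]
Step 4: x=[3.1329 4.7344] v=[-0.5469 1.0938]
Max displacement = 1.8125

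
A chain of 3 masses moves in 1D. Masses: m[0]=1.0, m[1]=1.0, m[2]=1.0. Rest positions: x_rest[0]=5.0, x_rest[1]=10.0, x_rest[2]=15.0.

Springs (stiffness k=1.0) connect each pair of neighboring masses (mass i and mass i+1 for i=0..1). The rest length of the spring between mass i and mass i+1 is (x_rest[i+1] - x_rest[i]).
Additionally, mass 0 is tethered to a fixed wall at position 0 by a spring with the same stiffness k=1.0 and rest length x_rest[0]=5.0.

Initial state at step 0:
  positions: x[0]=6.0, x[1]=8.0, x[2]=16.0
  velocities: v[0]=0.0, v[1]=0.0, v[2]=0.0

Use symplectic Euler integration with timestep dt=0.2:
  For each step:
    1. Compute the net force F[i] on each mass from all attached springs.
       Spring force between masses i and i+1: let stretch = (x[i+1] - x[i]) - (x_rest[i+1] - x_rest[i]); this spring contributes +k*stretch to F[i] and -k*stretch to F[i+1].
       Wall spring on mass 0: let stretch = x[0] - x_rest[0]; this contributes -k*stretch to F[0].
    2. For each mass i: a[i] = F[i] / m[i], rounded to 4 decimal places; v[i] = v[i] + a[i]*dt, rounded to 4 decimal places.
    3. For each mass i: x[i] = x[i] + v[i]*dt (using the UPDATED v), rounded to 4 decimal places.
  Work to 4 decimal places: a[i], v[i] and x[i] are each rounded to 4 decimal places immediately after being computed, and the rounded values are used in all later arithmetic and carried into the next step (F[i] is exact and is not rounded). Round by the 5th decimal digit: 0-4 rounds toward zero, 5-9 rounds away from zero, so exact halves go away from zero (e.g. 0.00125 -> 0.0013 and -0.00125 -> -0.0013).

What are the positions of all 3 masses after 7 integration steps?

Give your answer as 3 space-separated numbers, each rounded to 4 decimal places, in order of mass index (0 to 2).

Step 0: x=[6.0000 8.0000 16.0000] v=[0.0000 0.0000 0.0000]
Step 1: x=[5.8400 8.2400 15.8800] v=[-0.8000 1.2000 -0.6000]
Step 2: x=[5.5424 8.6896 15.6544] v=[-1.4880 2.2480 -1.1280]
Step 3: x=[5.1490 9.2919 15.3502] v=[-1.9670 3.0115 -1.5210]
Step 4: x=[4.7154 9.9708 15.0037] v=[-2.1682 3.3946 -1.7327]
Step 5: x=[4.3034 10.6408 14.6558] v=[-2.0602 3.3501 -1.7393]
Step 6: x=[3.9727 11.2179 14.3473] v=[-1.6534 2.8856 -1.5423]
Step 7: x=[3.7729 11.6304 14.1137] v=[-0.9989 2.0624 -1.1682]

Answer: 3.7729 11.6304 14.1137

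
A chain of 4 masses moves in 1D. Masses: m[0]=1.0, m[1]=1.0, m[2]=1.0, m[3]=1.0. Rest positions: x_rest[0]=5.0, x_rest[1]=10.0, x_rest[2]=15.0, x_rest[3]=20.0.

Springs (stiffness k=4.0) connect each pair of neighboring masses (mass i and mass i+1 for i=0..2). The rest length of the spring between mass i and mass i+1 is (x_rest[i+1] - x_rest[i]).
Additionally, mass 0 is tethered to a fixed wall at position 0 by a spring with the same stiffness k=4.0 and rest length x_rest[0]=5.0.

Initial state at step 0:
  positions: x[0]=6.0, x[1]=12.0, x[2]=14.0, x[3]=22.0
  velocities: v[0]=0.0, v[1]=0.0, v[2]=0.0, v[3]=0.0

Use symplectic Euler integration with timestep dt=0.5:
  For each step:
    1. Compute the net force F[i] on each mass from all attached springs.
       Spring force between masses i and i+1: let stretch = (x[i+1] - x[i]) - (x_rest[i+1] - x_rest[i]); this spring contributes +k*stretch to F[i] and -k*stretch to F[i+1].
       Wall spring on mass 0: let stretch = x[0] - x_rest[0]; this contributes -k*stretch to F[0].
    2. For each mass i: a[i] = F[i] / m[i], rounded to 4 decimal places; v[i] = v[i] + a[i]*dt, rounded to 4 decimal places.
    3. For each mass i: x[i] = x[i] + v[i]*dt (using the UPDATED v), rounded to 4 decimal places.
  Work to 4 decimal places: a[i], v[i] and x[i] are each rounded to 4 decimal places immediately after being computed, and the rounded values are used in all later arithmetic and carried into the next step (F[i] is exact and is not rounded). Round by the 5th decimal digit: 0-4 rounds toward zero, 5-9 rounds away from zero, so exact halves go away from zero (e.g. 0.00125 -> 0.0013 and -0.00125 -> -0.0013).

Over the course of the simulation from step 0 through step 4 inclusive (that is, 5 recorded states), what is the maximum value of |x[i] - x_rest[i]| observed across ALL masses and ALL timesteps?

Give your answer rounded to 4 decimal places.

Step 0: x=[6.0000 12.0000 14.0000 22.0000] v=[0.0000 0.0000 0.0000 0.0000]
Step 1: x=[6.0000 8.0000 20.0000 19.0000] v=[0.0000 -8.0000 12.0000 -6.0000]
Step 2: x=[2.0000 14.0000 13.0000 22.0000] v=[-8.0000 12.0000 -14.0000 6.0000]
Step 3: x=[8.0000 7.0000 16.0000 21.0000] v=[12.0000 -14.0000 6.0000 -2.0000]
Step 4: x=[5.0000 10.0000 15.0000 20.0000] v=[-6.0000 6.0000 -2.0000 -2.0000]
Max displacement = 5.0000

Answer: 5.0000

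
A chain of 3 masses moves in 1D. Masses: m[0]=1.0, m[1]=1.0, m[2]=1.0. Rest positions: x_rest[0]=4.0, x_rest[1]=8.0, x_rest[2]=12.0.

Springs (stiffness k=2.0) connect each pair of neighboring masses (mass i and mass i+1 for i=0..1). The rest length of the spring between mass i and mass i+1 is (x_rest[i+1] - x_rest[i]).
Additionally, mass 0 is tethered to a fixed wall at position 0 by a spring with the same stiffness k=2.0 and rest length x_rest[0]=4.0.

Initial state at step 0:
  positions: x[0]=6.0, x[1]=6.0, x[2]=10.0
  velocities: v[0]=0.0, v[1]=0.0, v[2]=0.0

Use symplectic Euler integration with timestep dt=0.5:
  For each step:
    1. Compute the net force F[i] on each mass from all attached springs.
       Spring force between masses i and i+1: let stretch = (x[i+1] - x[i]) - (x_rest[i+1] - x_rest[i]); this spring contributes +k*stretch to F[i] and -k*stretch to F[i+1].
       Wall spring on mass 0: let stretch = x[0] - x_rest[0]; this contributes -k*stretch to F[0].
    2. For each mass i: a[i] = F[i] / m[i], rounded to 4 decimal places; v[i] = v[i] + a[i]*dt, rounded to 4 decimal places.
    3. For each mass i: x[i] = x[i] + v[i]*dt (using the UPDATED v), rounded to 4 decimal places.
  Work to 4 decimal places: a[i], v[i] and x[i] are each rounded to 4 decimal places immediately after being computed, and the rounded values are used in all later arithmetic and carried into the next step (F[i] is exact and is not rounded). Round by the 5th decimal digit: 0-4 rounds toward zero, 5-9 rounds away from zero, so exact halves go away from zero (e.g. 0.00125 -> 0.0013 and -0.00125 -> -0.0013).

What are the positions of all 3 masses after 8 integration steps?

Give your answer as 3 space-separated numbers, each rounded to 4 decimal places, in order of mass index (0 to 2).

Answer: 5.7891 7.8438 13.7970

Derivation:
Step 0: x=[6.0000 6.0000 10.0000] v=[0.0000 0.0000 0.0000]
Step 1: x=[3.0000 8.0000 10.0000] v=[-6.0000 4.0000 0.0000]
Step 2: x=[1.0000 8.5000 11.0000] v=[-4.0000 1.0000 2.0000]
Step 3: x=[2.2500 6.5000 12.7500] v=[2.5000 -4.0000 3.5000]
Step 4: x=[4.5000 5.5000 13.3750] v=[4.5000 -2.0000 1.2500]
Step 5: x=[5.0000 7.9375 12.0625] v=[1.0000 4.8750 -2.6250]
Step 6: x=[4.4688 10.9688 10.6875] v=[-1.0625 6.0625 -2.7500]
Step 7: x=[4.9532 10.6094 11.4532] v=[0.9687 -0.7188 1.5313]
Step 8: x=[5.7891 7.8438 13.7970] v=[1.6717 -5.5312 4.6875]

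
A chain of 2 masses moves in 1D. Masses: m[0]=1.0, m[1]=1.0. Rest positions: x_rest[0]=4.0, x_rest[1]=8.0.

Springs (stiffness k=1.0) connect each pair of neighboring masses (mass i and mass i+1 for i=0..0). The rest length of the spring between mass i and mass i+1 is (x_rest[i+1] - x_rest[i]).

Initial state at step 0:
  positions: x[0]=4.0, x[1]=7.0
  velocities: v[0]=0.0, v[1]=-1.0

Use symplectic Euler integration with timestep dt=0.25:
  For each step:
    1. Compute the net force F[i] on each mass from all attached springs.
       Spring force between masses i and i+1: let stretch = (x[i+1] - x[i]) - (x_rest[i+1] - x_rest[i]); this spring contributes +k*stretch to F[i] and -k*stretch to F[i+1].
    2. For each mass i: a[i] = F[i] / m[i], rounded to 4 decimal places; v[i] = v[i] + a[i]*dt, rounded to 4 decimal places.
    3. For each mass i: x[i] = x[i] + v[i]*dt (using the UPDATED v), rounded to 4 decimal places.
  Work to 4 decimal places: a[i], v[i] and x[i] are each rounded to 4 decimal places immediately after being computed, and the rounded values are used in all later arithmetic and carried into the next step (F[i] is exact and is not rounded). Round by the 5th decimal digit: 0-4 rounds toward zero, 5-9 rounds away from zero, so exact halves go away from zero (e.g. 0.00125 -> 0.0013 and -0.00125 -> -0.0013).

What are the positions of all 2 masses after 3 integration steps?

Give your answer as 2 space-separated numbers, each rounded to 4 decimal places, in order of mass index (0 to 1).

Step 0: x=[4.0000 7.0000] v=[0.0000 -1.0000]
Step 1: x=[3.9375 6.8125] v=[-0.2500 -0.7500]
Step 2: x=[3.8047 6.6953] v=[-0.5313 -0.4688]
Step 3: x=[3.6025 6.6474] v=[-0.8087 -0.1915]

Answer: 3.6025 6.6474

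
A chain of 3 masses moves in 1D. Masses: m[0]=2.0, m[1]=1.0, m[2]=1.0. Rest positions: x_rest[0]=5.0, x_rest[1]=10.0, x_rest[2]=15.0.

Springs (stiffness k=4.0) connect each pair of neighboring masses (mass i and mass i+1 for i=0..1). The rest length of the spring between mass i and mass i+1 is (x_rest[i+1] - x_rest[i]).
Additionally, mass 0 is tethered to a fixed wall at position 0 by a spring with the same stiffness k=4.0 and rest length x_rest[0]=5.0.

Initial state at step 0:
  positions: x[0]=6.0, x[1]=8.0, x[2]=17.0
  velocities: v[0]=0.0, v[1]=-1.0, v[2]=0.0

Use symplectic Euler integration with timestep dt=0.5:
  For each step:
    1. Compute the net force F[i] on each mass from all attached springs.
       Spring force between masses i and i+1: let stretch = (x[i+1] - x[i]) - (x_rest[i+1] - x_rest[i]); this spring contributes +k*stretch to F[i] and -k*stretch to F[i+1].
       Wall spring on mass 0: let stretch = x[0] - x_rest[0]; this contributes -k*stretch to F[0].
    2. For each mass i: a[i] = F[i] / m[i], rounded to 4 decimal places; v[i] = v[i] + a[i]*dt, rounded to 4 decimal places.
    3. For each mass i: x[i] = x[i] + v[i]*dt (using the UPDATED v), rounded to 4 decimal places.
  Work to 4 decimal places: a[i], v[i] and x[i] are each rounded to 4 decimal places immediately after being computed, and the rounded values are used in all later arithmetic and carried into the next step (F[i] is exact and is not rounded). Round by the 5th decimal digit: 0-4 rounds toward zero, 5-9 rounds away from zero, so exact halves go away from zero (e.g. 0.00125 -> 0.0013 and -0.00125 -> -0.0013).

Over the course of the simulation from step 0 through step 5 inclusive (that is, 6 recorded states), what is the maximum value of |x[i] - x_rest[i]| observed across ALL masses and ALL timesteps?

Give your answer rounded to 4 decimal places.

Step 0: x=[6.0000 8.0000 17.0000] v=[0.0000 -1.0000 0.0000]
Step 1: x=[4.0000 14.5000 13.0000] v=[-4.0000 13.0000 -8.0000]
Step 2: x=[5.2500 9.0000 15.5000] v=[2.5000 -11.0000 5.0000]
Step 3: x=[5.7500 6.2500 16.5000] v=[1.0000 -5.5000 2.0000]
Step 4: x=[3.6250 13.2500 12.2500] v=[-4.2500 14.0000 -8.5000]
Step 5: x=[4.5000 9.6250 14.0000] v=[1.7500 -7.2500 3.5000]
Max displacement = 4.5000

Answer: 4.5000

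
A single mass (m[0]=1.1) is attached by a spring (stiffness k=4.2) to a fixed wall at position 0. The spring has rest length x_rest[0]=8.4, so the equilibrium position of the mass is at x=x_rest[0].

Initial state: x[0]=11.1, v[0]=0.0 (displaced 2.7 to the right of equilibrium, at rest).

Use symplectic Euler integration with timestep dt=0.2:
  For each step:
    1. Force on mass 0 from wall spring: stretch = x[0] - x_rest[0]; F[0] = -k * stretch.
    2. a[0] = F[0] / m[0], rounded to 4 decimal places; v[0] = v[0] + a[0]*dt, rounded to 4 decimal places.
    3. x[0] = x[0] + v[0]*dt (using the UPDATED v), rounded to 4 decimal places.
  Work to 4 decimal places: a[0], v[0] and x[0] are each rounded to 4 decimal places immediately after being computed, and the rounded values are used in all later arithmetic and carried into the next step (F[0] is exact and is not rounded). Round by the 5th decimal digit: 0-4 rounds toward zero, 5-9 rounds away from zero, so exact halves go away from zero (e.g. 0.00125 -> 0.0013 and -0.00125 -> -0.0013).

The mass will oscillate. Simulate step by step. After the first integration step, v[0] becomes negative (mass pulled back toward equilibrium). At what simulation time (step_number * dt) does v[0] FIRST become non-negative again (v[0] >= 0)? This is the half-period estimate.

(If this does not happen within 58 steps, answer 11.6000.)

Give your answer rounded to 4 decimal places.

Answer: 1.6000

Derivation:
Step 0: x=[11.1000] v=[0.0000]
Step 1: x=[10.6876] v=[-2.0618]
Step 2: x=[9.9259] v=[-3.8087]
Step 3: x=[8.9311] v=[-4.9739]
Step 4: x=[7.8552] v=[-5.3795]
Step 5: x=[6.8625] v=[-4.9635]
Step 6: x=[6.1046] v=[-3.7894]
Step 7: x=[5.6973] v=[-2.0365]
Step 8: x=[5.7028] v=[0.0274]
First v>=0 after going negative at step 8, time=1.6000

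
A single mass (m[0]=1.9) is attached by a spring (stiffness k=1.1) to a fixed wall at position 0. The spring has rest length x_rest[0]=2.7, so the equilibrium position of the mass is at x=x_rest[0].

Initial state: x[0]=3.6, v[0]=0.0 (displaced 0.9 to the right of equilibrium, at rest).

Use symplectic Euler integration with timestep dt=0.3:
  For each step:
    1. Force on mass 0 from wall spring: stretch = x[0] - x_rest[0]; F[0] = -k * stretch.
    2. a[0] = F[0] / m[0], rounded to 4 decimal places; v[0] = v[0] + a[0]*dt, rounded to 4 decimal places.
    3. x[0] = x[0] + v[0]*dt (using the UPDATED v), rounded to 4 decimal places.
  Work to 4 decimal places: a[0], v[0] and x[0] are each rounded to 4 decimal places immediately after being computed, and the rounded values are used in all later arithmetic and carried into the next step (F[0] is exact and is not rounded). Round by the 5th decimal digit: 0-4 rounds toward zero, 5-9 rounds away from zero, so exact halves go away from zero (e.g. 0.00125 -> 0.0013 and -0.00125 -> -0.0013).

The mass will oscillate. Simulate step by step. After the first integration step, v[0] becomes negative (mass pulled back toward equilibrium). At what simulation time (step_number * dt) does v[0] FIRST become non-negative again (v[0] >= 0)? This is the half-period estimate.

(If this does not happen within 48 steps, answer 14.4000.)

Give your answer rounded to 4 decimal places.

Answer: 4.2000

Derivation:
Step 0: x=[3.6000] v=[0.0000]
Step 1: x=[3.5531] v=[-0.1563]
Step 2: x=[3.4618] v=[-0.3045]
Step 3: x=[3.3308] v=[-0.4368]
Step 4: x=[3.1669] v=[-0.5464]
Step 5: x=[2.9787] v=[-0.6275]
Step 6: x=[2.7759] v=[-0.6759]
Step 7: x=[2.5692] v=[-0.6891]
Step 8: x=[2.3693] v=[-0.6664]
Step 9: x=[2.1866] v=[-0.6090]
Step 10: x=[2.0307] v=[-0.5198]
Step 11: x=[1.9096] v=[-0.4036]
Step 12: x=[1.8297] v=[-0.2663]
Step 13: x=[1.7952] v=[-0.1151]
Step 14: x=[1.8078] v=[0.0420]
First v>=0 after going negative at step 14, time=4.2000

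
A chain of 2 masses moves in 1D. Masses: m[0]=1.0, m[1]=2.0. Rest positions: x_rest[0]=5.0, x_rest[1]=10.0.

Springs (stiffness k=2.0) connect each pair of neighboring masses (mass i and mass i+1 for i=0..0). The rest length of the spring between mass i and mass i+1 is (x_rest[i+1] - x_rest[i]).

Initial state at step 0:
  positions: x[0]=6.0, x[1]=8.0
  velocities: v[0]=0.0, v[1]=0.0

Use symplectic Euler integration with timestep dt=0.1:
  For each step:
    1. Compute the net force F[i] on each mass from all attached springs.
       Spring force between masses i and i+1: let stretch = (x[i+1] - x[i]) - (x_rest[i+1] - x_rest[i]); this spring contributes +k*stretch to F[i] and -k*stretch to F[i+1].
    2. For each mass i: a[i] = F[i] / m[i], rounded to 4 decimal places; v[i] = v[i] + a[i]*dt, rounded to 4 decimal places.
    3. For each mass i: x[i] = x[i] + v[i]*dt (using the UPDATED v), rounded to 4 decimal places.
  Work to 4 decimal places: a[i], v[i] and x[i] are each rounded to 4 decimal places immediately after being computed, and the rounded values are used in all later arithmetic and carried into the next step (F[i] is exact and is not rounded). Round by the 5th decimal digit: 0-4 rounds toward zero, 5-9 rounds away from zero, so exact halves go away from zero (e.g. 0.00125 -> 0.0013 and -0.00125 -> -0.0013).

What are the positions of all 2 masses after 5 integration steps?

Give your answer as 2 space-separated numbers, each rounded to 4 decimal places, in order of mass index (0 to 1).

Answer: 5.1616 8.4193

Derivation:
Step 0: x=[6.0000 8.0000] v=[0.0000 0.0000]
Step 1: x=[5.9400 8.0300] v=[-0.6000 0.3000]
Step 2: x=[5.8218 8.0891] v=[-1.1820 0.5910]
Step 3: x=[5.6490 8.1755] v=[-1.7285 0.8643]
Step 4: x=[5.4267 8.2867] v=[-2.2232 1.1117]
Step 5: x=[5.1616 8.4193] v=[-2.6512 1.3257]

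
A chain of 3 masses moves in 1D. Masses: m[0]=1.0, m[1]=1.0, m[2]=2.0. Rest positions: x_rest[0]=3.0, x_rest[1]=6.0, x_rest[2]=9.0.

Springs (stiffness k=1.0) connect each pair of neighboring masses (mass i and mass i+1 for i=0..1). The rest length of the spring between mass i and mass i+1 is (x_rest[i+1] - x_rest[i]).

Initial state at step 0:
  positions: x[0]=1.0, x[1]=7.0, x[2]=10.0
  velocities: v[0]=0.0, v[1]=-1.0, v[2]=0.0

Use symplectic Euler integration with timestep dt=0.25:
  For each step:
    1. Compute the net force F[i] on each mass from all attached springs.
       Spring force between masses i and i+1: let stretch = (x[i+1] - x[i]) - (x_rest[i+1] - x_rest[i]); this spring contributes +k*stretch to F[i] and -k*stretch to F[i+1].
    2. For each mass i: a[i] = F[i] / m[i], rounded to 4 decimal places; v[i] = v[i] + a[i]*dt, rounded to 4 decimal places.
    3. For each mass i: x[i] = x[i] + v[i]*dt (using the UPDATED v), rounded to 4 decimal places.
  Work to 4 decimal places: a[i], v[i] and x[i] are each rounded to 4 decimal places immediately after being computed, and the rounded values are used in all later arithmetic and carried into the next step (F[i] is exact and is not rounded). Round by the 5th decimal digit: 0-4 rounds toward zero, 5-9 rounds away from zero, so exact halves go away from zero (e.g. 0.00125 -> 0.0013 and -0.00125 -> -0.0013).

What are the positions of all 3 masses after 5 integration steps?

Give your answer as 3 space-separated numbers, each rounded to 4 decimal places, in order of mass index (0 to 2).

Answer: 2.8344 4.5228 9.6965

Derivation:
Step 0: x=[1.0000 7.0000 10.0000] v=[0.0000 -1.0000 0.0000]
Step 1: x=[1.1875 6.5625 10.0000] v=[0.7500 -1.7500 0.0000]
Step 2: x=[1.5235 6.0039 9.9863] v=[1.3438 -2.2344 -0.0547]
Step 3: x=[1.9520 5.4142 9.9419] v=[1.7139 -2.3589 -0.1775]
Step 4: x=[2.4094 4.8911 9.8498] v=[1.8295 -2.0925 -0.3685]
Step 5: x=[2.8344 4.5228 9.6965] v=[1.6999 -1.4733 -0.6134]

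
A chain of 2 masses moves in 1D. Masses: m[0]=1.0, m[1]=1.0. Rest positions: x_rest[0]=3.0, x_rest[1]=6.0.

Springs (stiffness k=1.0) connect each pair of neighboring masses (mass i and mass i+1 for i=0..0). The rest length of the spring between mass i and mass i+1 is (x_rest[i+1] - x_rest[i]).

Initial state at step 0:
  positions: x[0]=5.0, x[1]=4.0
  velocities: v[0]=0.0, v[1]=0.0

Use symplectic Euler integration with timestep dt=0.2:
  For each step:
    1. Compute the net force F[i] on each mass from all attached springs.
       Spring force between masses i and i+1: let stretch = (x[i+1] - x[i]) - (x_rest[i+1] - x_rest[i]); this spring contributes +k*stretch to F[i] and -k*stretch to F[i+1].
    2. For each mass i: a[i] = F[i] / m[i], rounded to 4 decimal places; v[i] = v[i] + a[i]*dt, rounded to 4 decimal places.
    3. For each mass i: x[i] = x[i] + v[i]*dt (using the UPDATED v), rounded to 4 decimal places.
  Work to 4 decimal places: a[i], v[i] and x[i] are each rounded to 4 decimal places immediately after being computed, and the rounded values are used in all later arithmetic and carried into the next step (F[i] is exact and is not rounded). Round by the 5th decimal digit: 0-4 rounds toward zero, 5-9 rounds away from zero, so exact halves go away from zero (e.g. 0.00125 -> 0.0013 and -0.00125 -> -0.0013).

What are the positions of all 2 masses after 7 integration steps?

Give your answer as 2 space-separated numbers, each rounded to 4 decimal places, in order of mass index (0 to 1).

Step 0: x=[5.0000 4.0000] v=[0.0000 0.0000]
Step 1: x=[4.8400 4.1600] v=[-0.8000 0.8000]
Step 2: x=[4.5328 4.4672] v=[-1.5360 1.5360]
Step 3: x=[4.1030 4.8970] v=[-2.1491 2.1491]
Step 4: x=[3.5849 5.4151] v=[-2.5903 2.5903]
Step 5: x=[3.0200 5.9800] v=[-2.8243 2.8243]
Step 6: x=[2.4535 6.5465] v=[-2.8323 2.8323]
Step 7: x=[1.9308 7.0692] v=[-2.6137 2.6137]

Answer: 1.9308 7.0692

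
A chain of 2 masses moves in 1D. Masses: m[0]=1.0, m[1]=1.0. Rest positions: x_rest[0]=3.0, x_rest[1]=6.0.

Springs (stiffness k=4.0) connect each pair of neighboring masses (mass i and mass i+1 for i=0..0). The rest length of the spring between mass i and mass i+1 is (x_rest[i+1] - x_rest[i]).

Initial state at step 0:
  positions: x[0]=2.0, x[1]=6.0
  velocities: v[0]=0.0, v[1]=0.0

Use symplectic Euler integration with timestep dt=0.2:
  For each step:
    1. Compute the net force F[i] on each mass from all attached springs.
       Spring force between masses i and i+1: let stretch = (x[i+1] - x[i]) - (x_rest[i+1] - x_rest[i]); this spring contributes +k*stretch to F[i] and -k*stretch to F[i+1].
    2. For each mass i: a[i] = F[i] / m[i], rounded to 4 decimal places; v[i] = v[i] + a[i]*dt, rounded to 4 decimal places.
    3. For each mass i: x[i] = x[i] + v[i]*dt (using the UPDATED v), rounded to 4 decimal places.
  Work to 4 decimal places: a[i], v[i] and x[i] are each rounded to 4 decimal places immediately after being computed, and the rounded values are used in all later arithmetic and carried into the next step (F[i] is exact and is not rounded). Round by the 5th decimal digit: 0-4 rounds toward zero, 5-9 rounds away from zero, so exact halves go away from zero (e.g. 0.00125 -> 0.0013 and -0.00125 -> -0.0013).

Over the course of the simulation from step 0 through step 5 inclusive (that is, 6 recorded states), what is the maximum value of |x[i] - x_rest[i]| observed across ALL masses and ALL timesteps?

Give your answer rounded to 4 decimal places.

Answer: 1.0213

Derivation:
Step 0: x=[2.0000 6.0000] v=[0.0000 0.0000]
Step 1: x=[2.1600 5.8400] v=[0.8000 -0.8000]
Step 2: x=[2.4288 5.5712] v=[1.3440 -1.3440]
Step 3: x=[2.7204 5.2796] v=[1.4579 -1.4579]
Step 4: x=[2.9415 5.0585] v=[1.1053 -1.1053]
Step 5: x=[3.0213 4.9787] v=[0.3989 -0.3989]
Max displacement = 1.0213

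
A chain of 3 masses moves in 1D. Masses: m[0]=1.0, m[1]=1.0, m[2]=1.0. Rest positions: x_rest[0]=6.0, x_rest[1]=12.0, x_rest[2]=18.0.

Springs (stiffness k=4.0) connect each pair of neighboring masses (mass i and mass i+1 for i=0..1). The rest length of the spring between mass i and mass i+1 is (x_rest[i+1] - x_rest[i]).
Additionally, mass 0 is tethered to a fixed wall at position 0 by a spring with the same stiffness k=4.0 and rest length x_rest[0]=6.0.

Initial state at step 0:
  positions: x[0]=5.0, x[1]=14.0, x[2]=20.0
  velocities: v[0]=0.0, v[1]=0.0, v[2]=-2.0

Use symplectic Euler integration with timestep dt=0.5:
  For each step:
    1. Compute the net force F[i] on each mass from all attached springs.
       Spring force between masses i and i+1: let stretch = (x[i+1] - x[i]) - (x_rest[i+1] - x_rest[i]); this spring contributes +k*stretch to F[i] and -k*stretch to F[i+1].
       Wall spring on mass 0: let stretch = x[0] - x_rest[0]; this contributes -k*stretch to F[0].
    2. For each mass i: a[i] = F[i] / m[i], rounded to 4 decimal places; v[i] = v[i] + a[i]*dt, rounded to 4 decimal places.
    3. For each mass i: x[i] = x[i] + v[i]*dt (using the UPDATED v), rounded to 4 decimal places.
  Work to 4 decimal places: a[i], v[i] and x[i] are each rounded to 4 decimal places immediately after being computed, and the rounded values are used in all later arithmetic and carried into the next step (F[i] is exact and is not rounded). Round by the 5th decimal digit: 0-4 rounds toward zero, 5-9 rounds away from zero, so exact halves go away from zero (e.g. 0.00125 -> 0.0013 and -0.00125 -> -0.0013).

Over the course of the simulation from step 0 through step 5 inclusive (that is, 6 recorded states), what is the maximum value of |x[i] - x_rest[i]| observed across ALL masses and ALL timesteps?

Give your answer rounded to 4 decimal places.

Step 0: x=[5.0000 14.0000 20.0000] v=[0.0000 0.0000 -2.0000]
Step 1: x=[9.0000 11.0000 19.0000] v=[8.0000 -6.0000 -2.0000]
Step 2: x=[6.0000 14.0000 16.0000] v=[-6.0000 6.0000 -6.0000]
Step 3: x=[5.0000 11.0000 17.0000] v=[-2.0000 -6.0000 2.0000]
Step 4: x=[5.0000 8.0000 18.0000] v=[0.0000 -6.0000 2.0000]
Step 5: x=[3.0000 12.0000 15.0000] v=[-4.0000 8.0000 -6.0000]
Max displacement = 4.0000

Answer: 4.0000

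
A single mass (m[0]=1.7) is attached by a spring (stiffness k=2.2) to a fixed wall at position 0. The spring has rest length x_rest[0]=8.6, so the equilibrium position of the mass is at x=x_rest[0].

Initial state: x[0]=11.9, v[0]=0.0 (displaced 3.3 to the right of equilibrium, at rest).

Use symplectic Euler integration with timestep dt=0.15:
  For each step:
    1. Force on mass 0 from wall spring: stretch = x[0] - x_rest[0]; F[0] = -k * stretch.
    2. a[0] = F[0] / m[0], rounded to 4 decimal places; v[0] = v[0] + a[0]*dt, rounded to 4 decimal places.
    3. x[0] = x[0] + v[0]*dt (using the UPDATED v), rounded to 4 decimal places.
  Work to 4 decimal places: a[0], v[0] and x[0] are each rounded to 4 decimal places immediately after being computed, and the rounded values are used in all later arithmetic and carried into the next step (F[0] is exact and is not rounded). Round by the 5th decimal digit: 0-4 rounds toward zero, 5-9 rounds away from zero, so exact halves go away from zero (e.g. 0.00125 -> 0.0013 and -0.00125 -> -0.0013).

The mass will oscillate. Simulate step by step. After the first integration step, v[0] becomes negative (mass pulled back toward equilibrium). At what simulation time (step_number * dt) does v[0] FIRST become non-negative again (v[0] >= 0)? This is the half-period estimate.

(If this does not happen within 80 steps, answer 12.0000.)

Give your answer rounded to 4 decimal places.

Step 0: x=[11.9000] v=[0.0000]
Step 1: x=[11.8039] v=[-0.6406]
Step 2: x=[11.6145] v=[-1.2625]
Step 3: x=[11.3373] v=[-1.8477]
Step 4: x=[10.9804] v=[-2.3791]
Step 5: x=[10.5542] v=[-2.8412]
Step 6: x=[10.0711] v=[-3.2206]
Step 7: x=[9.5452] v=[-3.5062]
Step 8: x=[8.9917] v=[-3.6897]
Step 9: x=[8.4268] v=[-3.7657]
Step 10: x=[7.8670] v=[-3.7321]
Step 11: x=[7.3285] v=[-3.5898]
Step 12: x=[6.8271] v=[-3.3430]
Step 13: x=[6.3773] v=[-2.9989]
Step 14: x=[5.9922] v=[-2.5674]
Step 15: x=[5.6830] v=[-2.0612]
Step 16: x=[5.4588] v=[-1.4950]
Step 17: x=[5.3260] v=[-0.8852]
Step 18: x=[5.2885] v=[-0.2497]
Step 19: x=[5.3475] v=[0.3931]
First v>=0 after going negative at step 19, time=2.8500

Answer: 2.8500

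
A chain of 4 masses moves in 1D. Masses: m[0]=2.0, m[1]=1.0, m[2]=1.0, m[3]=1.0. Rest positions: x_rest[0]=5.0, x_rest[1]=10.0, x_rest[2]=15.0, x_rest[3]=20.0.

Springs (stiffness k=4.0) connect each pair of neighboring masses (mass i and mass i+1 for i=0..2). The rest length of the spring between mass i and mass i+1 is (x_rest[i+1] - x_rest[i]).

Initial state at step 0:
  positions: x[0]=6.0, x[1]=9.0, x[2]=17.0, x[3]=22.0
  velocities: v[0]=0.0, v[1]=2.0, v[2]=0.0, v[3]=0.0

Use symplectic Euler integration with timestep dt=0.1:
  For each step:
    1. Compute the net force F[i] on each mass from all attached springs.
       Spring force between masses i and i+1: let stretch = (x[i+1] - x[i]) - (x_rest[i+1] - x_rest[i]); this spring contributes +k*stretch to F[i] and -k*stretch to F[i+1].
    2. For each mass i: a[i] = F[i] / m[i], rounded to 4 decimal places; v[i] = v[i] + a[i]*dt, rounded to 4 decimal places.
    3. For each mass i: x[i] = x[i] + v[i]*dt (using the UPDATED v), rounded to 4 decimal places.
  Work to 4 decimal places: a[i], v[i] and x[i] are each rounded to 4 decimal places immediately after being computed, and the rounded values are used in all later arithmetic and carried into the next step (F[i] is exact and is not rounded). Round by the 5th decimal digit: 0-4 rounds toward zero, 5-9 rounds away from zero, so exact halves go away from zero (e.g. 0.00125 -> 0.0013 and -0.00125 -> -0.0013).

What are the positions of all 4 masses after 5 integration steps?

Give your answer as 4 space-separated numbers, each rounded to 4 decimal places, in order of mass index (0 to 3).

Step 0: x=[6.0000 9.0000 17.0000 22.0000] v=[0.0000 2.0000 0.0000 0.0000]
Step 1: x=[5.9600 9.4000 16.8800 22.0000] v=[-0.4000 4.0000 -1.2000 0.0000]
Step 2: x=[5.8888 9.9616 16.6656 21.9952] v=[-0.7120 5.6160 -2.1440 -0.0480]
Step 3: x=[5.7991 10.6285 16.3962 21.9772] v=[-0.8974 6.6685 -2.6938 -0.1798]
Step 4: x=[5.7060 11.3329 16.1194 21.9360] v=[-0.9315 7.0438 -2.7685 -0.4122]
Step 5: x=[5.6254 12.0037 15.8838 21.8621] v=[-0.8061 6.7076 -2.3565 -0.7388]

Answer: 5.6254 12.0037 15.8838 21.8621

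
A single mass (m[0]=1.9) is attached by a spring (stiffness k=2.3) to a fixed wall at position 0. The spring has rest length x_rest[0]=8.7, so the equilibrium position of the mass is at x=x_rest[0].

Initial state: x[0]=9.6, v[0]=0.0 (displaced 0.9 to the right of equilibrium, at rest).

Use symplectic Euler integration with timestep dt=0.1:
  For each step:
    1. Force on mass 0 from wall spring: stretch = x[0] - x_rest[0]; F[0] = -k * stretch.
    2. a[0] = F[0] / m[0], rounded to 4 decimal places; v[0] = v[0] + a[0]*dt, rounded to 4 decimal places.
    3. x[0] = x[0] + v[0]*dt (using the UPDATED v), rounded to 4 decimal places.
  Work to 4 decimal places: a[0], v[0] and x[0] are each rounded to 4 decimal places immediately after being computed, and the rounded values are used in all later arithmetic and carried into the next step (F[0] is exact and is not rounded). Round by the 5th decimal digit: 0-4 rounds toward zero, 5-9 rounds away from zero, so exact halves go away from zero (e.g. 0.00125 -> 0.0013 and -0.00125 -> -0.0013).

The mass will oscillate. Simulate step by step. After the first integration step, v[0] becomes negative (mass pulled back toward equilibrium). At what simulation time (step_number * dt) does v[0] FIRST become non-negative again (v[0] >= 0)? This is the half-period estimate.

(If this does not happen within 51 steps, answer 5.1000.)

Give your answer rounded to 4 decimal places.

Step 0: x=[9.6000] v=[0.0000]
Step 1: x=[9.5891] v=[-0.1090]
Step 2: x=[9.5674] v=[-0.2166]
Step 3: x=[9.5352] v=[-0.3216]
Step 4: x=[9.4929] v=[-0.4227]
Step 5: x=[9.4410] v=[-0.5187]
Step 6: x=[9.3802] v=[-0.6084]
Step 7: x=[9.3111] v=[-0.6907]
Step 8: x=[9.2346] v=[-0.7647]
Step 9: x=[9.1517] v=[-0.8294]
Step 10: x=[9.0633] v=[-0.8841]
Step 11: x=[8.9705] v=[-0.9281]
Step 12: x=[8.8744] v=[-0.9608]
Step 13: x=[8.7762] v=[-0.9819]
Step 14: x=[8.6771] v=[-0.9911]
Step 15: x=[8.5783] v=[-0.9883]
Step 16: x=[8.4809] v=[-0.9736]
Step 17: x=[8.3862] v=[-0.9471]
Step 18: x=[8.2953] v=[-0.9091]
Step 19: x=[8.2093] v=[-0.8601]
Step 20: x=[8.1292] v=[-0.8007]
Step 21: x=[8.0560] v=[-0.7316]
Step 22: x=[7.9906] v=[-0.6536]
Step 23: x=[7.9338] v=[-0.5677]
Step 24: x=[7.8863] v=[-0.4750]
Step 25: x=[7.8487] v=[-0.3765]
Step 26: x=[7.8214] v=[-0.2735]
Step 27: x=[7.8047] v=[-0.1671]
Step 28: x=[7.7988] v=[-0.0587]
Step 29: x=[7.8038] v=[0.0504]
First v>=0 after going negative at step 29, time=2.9000

Answer: 2.9000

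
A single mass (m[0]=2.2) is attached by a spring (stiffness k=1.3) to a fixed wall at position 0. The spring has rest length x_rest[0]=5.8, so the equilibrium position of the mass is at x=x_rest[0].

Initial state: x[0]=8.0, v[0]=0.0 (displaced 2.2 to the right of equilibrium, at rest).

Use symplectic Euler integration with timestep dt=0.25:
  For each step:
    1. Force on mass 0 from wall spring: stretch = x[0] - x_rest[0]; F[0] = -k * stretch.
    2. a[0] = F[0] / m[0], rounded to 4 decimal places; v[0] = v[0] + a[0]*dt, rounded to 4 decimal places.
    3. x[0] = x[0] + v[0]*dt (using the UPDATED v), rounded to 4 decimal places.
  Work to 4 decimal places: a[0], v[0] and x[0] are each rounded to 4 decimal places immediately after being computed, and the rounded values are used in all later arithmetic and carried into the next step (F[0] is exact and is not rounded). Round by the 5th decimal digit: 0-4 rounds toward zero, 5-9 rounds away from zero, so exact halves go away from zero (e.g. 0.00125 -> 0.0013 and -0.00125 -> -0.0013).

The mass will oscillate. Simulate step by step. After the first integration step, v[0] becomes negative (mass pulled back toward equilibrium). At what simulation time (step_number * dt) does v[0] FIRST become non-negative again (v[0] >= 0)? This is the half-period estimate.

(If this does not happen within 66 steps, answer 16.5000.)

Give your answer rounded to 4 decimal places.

Answer: 4.2500

Derivation:
Step 0: x=[8.0000] v=[0.0000]
Step 1: x=[7.9188] v=[-0.3250]
Step 2: x=[7.7593] v=[-0.6380]
Step 3: x=[7.5274] v=[-0.9275]
Step 4: x=[7.2317] v=[-1.1827]
Step 5: x=[6.8832] v=[-1.3942]
Step 6: x=[6.4947] v=[-1.5542]
Step 7: x=[6.0805] v=[-1.6568]
Step 8: x=[5.6559] v=[-1.6983]
Step 9: x=[5.2367] v=[-1.6770]
Step 10: x=[4.8383] v=[-1.5938]
Step 11: x=[4.4754] v=[-1.4517]
Step 12: x=[4.1614] v=[-1.2560]
Step 13: x=[3.9079] v=[-1.0139]
Step 14: x=[3.7243] v=[-0.7344]
Step 15: x=[3.6174] v=[-0.4278]
Step 16: x=[3.5911] v=[-0.1054]
Step 17: x=[3.6463] v=[0.2209]
First v>=0 after going negative at step 17, time=4.2500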